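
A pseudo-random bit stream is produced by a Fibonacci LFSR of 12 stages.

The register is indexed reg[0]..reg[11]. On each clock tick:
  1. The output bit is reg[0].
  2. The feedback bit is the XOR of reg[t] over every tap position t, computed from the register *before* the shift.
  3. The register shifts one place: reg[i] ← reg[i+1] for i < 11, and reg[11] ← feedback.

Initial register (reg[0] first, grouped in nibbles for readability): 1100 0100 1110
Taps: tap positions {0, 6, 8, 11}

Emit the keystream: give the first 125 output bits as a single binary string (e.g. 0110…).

11000100111000010110100111001001110001010110101001101110101001000010111111111100100001101101010001010001111010000010100011001

k : reg_k → out_k, fb_k
0: 110001001110 → 1, fb=0
1: 100010011100 → 1, fb=0
2: 000100111000 → 0, fb=0
3: 001001110000 → 0, fb=1
4: 010011100001 → 0, fb=0
5: 100111000010 → 1, fb=1
6: 001110000101 → 0, fb=1
7: 011100001011 → 0, fb=0
8: 111000010110 → 1, fb=1
9: 110000101101 → 1, fb=0
10: 100001011010 → 1, fb=0
11: 000010110100 → 0, fb=1
12: 000101101001 → 0, fb=1
13: 001011010011 → 0, fb=1
14: 010110100111 → 0, fb=0
15: 101101001110 → 1, fb=0
16: 011010011100 → 0, fb=1
17: 110100111001 → 1, fb=0
18: 101001110010 → 1, fb=0
19: 010011100100 → 0, fb=1
20: 100111001001 → 1, fb=1
21: 001110010011 → 0, fb=1
22: 011100100111 → 0, fb=0
23: 111001001110 → 1, fb=0
24: 110010011100 → 1, fb=0
25: 100100111000 → 1, fb=1
26: 001001110001 → 0, fb=0
27: 010011100010 → 0, fb=1
28: 100111000101 → 1, fb=0
29: 001110001010 → 0, fb=1
30: 011100010101 → 0, fb=1
31: 111000101011 → 1, fb=0
32: 110001010110 → 1, fb=1
33: 100010101101 → 1, fb=0
34: 000101011010 → 0, fb=1
35: 001010110101 → 0, fb=0
36: 010101101010 → 0, fb=0
37: 101011010100 → 1, fb=1
38: 010110101001 → 0, fb=1
39: 101101010011 → 1, fb=0
40: 011010100110 → 0, fb=1
41: 110101001101 → 1, fb=1
42: 101010011011 → 1, fb=1
43: 010100110111 → 0, fb=0
44: 101001101110 → 1, fb=1
45: 010011011101 → 0, fb=0
46: 100110111010 → 1, fb=1
47: 001101110101 → 0, fb=0
48: 011011101010 → 0, fb=0
49: 110111010100 → 1, fb=1
50: 101110101001 → 1, fb=0
51: 011101010010 → 0, fb=0
52: 111010100100 → 1, fb=0
53: 110101001000 → 1, fb=0
54: 101010010000 → 1, fb=1
55: 010100100001 → 0, fb=0
56: 101001000010 → 1, fb=1
57: 010010000101 → 0, fb=1
58: 100100001011 → 1, fb=1
59: 001000010111 → 0, fb=1
60: 010000101111 → 0, fb=1
61: 100001011111 → 1, fb=1
62: 000010111111 → 0, fb=1
63: 000101111111 → 0, fb=1
64: 001011111111 → 0, fb=1
65: 010111111111 → 0, fb=1
66: 101111111111 → 1, fb=0
67: 011111111110 → 0, fb=0
68: 111111111100 → 1, fb=1
69: 111111111001 → 1, fb=0
70: 111111110010 → 1, fb=0
71: 111111100100 → 1, fb=0
72: 111111001000 → 1, fb=0
73: 111110010000 → 1, fb=1
74: 111100100001 → 1, fb=1
75: 111001000011 → 1, fb=0
76: 110010000110 → 1, fb=1
77: 100100001101 → 1, fb=1
78: 001000011011 → 0, fb=0
79: 010000110110 → 0, fb=1
80: 100001101101 → 1, fb=0
81: 000011011010 → 0, fb=1
82: 000110110101 → 0, fb=0
83: 001101101010 → 0, fb=0
84: 011011010100 → 0, fb=0
85: 110110101000 → 1, fb=1
86: 101101010001 → 1, fb=0
87: 011010100010 → 0, fb=1
88: 110101000101 → 1, fb=0
89: 101010001010 → 1, fb=0
90: 010100010100 → 0, fb=0
91: 101000101000 → 1, fb=1
92: 010001010001 → 0, fb=1
93: 100010100011 → 1, fb=1
94: 000101000111 → 0, fb=1
95: 001010001111 → 0, fb=0
96: 010100011110 → 0, fb=1
97: 101000111101 → 1, fb=0
98: 010001111010 → 0, fb=0
99: 100011110100 → 1, fb=0
100: 000111101000 → 0, fb=0
101: 001111010000 → 0, fb=0
102: 011110100000 → 0, fb=1
103: 111101000001 → 1, fb=0
104: 111010000010 → 1, fb=1
105: 110100000101 → 1, fb=0
106: 101000001010 → 1, fb=0
107: 010000010100 → 0, fb=0
108: 100000101000 → 1, fb=1
109: 000001010001 → 0, fb=1
110: 000010100011 → 0, fb=0
111: 000101000110 → 0, fb=0
112: 001010001100 → 0, fb=1
113: 010100011001 → 0, fb=0
114: 101000110010 → 1, fb=0
115: 010001100100 → 0, fb=1
116: 100011001001 → 1, fb=1
117: 000110010011 → 0, fb=1
118: 001100100111 → 0, fb=0
119: 011001001110 → 0, fb=1
120: 110010011101 → 1, fb=1
121: 100100111011 → 1, fb=0
122: 001001110110 → 0, fb=1
123: 010011101101 → 0, fb=1
124: 100111011011 → 1, fb=1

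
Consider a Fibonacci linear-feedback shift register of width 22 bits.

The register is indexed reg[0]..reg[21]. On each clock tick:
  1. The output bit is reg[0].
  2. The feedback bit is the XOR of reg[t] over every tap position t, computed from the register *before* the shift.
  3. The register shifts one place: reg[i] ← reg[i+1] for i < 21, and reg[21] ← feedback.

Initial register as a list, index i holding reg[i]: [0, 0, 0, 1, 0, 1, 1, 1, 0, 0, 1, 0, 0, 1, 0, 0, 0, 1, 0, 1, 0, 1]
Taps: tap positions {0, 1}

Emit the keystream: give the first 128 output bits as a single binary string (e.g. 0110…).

00010111001001000101010011100101101100111111010010111011010100000111011100110111110000100110010101100001000110101011111010001100

k : reg_k → out_k, fb_k
0: 0001011100100100010101 → 0, fb=0
1: 0010111001001000101010 → 0, fb=0
2: 0101110010010001010100 → 0, fb=1
3: 1011100100100010101001 → 1, fb=1
4: 0111001001000101010011 → 0, fb=1
5: 1110010010001010100111 → 1, fb=0
6: 1100100100010101001110 → 1, fb=0
7: 1001001000101010011100 → 1, fb=1
8: 0010010001010100111001 → 0, fb=0
9: 0100100010101001110010 → 0, fb=1
10: 1001000101010011100101 → 1, fb=1
11: 0010001010100111001011 → 0, fb=0
12: 0100010101001110010110 → 0, fb=1
13: 1000101010011100101101 → 1, fb=1
14: 0001010100111001011011 → 0, fb=0
15: 0010101001110010110110 → 0, fb=0
16: 0101010011100101101100 → 0, fb=1
17: 1010100111001011011001 → 1, fb=1
18: 0101001110010110110011 → 0, fb=1
19: 1010011100101101100111 → 1, fb=1
20: 0100111001011011001111 → 0, fb=1
21: 1001110010110110011111 → 1, fb=1
22: 0011100101101100111111 → 0, fb=0
23: 0111001011011001111110 → 0, fb=1
24: 1110010110110011111101 → 1, fb=0
25: 1100101101100111111010 → 1, fb=0
26: 1001011011001111110100 → 1, fb=1
27: 0010110110011111101001 → 0, fb=0
28: 0101101100111111010010 → 0, fb=1
29: 1011011001111110100101 → 1, fb=1
30: 0110110011111101001011 → 0, fb=1
31: 1101100111111010010111 → 1, fb=0
32: 1011001111110100101110 → 1, fb=1
33: 0110011111101001011101 → 0, fb=1
34: 1100111111010010111011 → 1, fb=0
35: 1001111110100101110110 → 1, fb=1
36: 0011111101001011101101 → 0, fb=0
37: 0111111010010111011010 → 0, fb=1
38: 1111110100101110110101 → 1, fb=0
39: 1111101001011101101010 → 1, fb=0
40: 1111010010111011010100 → 1, fb=0
41: 1110100101110110101000 → 1, fb=0
42: 1101001011101101010000 → 1, fb=0
43: 1010010111011010100000 → 1, fb=1
44: 0100101110110101000001 → 0, fb=1
45: 1001011101101010000011 → 1, fb=1
46: 0010111011010100000111 → 0, fb=0
47: 0101110110101000001110 → 0, fb=1
48: 1011101101010000011101 → 1, fb=1
49: 0111011010100000111011 → 0, fb=1
50: 1110110101000001110111 → 1, fb=0
51: 1101101010000011101110 → 1, fb=0
52: 1011010100000111011100 → 1, fb=1
53: 0110101000001110111001 → 0, fb=1
54: 1101010000011101110011 → 1, fb=0
55: 1010100000111011100110 → 1, fb=1
56: 0101000001110111001101 → 0, fb=1
57: 1010000011101110011011 → 1, fb=1
58: 0100000111011100110111 → 0, fb=1
59: 1000001110111001101111 → 1, fb=1
60: 0000011101110011011111 → 0, fb=0
61: 0000111011100110111110 → 0, fb=0
62: 0001110111001101111100 → 0, fb=0
63: 0011101110011011111000 → 0, fb=0
64: 0111011100110111110000 → 0, fb=1
65: 1110111001101111100001 → 1, fb=0
66: 1101110011011111000010 → 1, fb=0
67: 1011100110111110000100 → 1, fb=1
68: 0111001101111100001001 → 0, fb=1
69: 1110011011111000010011 → 1, fb=0
70: 1100110111110000100110 → 1, fb=0
71: 1001101111100001001100 → 1, fb=1
72: 0011011111000010011001 → 0, fb=0
73: 0110111110000100110010 → 0, fb=1
74: 1101111100001001100101 → 1, fb=0
75: 1011111000010011001010 → 1, fb=1
76: 0111110000100110010101 → 0, fb=1
77: 1111100001001100101011 → 1, fb=0
78: 1111000010011001010110 → 1, fb=0
79: 1110000100110010101100 → 1, fb=0
80: 1100001001100101011000 → 1, fb=0
81: 1000010011001010110000 → 1, fb=1
82: 0000100110010101100001 → 0, fb=0
83: 0001001100101011000010 → 0, fb=0
84: 0010011001010110000100 → 0, fb=0
85: 0100110010101100001000 → 0, fb=1
86: 1001100101011000010001 → 1, fb=1
87: 0011001010110000100011 → 0, fb=0
88: 0110010101100001000110 → 0, fb=1
89: 1100101011000010001101 → 1, fb=0
90: 1001010110000100011010 → 1, fb=1
91: 0010101100001000110101 → 0, fb=0
92: 0101011000010001101010 → 0, fb=1
93: 1010110000100011010101 → 1, fb=1
94: 0101100001000110101011 → 0, fb=1
95: 1011000010001101010111 → 1, fb=1
96: 0110000100011010101111 → 0, fb=1
97: 1100001000110101011111 → 1, fb=0
98: 1000010001101010111110 → 1, fb=1
99: 0000100011010101111101 → 0, fb=0
100: 0001000110101011111010 → 0, fb=0
101: 0010001101010111110100 → 0, fb=0
102: 0100011010101111101000 → 0, fb=1
103: 1000110101011111010001 → 1, fb=1
104: 0001101010111110100011 → 0, fb=0
105: 0011010101111101000110 → 0, fb=0
106: 0110101011111010001100 → 0, fb=1
107: 1101010111110100011001 → 1, fb=0
108: 1010101111101000110010 → 1, fb=1
109: 0101011111010001100101 → 0, fb=1
110: 1010111110100011001011 → 1, fb=1
111: 0101111101000110010111 → 0, fb=1
112: 1011111010001100101111 → 1, fb=1
113: 0111110100011001011111 → 0, fb=1
114: 1111101000110010111111 → 1, fb=0
115: 1111010001100101111110 → 1, fb=0
116: 1110100011001011111100 → 1, fb=0
117: 1101000110010111111000 → 1, fb=0
118: 1010001100101111110000 → 1, fb=1
119: 0100011001011111100001 → 0, fb=1
120: 1000110010111111000011 → 1, fb=1
121: 0001100101111110000111 → 0, fb=0
122: 0011001011111100001110 → 0, fb=0
123: 0110010111111000011100 → 0, fb=1
124: 1100101111110000111001 → 1, fb=0
125: 1001011111100001110010 → 1, fb=1
126: 0010111111000011100101 → 0, fb=0
127: 0101111110000111001010 → 0, fb=1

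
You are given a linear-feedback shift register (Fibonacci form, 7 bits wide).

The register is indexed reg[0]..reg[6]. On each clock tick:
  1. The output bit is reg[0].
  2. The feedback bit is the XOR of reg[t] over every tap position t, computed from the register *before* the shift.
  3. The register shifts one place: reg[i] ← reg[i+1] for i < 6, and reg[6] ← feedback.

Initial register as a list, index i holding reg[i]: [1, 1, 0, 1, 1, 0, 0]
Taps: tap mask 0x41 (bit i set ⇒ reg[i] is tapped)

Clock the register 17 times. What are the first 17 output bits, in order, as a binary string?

11011001001000111

tick  register→output (feedback)
  0  1101100→1 (1)
  1  1011001→1 (0)
  2  0110010→0 (0)
  3  1100100→1 (1)
  4  1001001→1 (0)
  5  0010010→0 (0)
  6  0100100→0 (0)
  7  1001000→1 (1)
  8  0010001→0 (1)
  9  0100011→0 (1)
 10  1000111→1 (0)
 11  0001110→0 (0)
 12  0011100→0 (0)
 13  0111000→0 (0)
 14  1110000→1 (1)
 15  1100001→1 (0)
 16  1000010→1 (1)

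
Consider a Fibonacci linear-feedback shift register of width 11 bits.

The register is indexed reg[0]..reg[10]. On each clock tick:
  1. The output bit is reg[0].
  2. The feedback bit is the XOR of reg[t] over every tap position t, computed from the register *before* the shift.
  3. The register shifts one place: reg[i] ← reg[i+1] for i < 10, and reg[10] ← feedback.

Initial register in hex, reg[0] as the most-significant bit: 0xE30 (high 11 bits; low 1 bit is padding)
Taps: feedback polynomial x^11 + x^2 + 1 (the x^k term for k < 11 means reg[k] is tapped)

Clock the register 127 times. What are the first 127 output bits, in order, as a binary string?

step | reg (before) | out | fb
   0 | 11100011000 | 1 | 0
   1 | 11000110000 | 1 | 1
   2 | 10001100001 | 1 | 1
   3 | 00011000011 | 0 | 0
   4 | 00110000110 | 0 | 1
   5 | 01100001101 | 0 | 1
   6 | 11000011011 | 1 | 1
   7 | 10000110111 | 1 | 1
   8 | 00001101111 | 0 | 0
   9 | 00011011110 | 0 | 0
  10 | 00110111100 | 0 | 1
  11 | 01101111001 | 0 | 1
  12 | 11011110011 | 1 | 1
  13 | 10111100111 | 1 | 0
  14 | 01111001110 | 0 | 1
  15 | 11110011101 | 1 | 0
  16 | 11100111010 | 1 | 0
  17 | 11001110100 | 1 | 1
  18 | 10011101001 | 1 | 1
  19 | 00111010011 | 0 | 1
  20 | 01110100111 | 0 | 1
  21 | 11101001111 | 1 | 0
  22 | 11010011110 | 1 | 1
  23 | 10100111101 | 1 | 0
  24 | 01001111010 | 0 | 0
  25 | 10011110100 | 1 | 1
  26 | 00111101001 | 0 | 1
  27 | 01111010011 | 0 | 1
  28 | 11110100111 | 1 | 0
  29 | 11101001110 | 1 | 0
  30 | 11010011100 | 1 | 1
  31 | 10100111001 | 1 | 0
  32 | 01001110010 | 0 | 0
  33 | 10011100100 | 1 | 1
  34 | 00111001001 | 0 | 1
  35 | 01110010011 | 0 | 1
  36 | 11100100111 | 1 | 0
  37 | 11001001110 | 1 | 1
  38 | 10010011101 | 1 | 1
  39 | 00100111011 | 0 | 1
  40 | 01001110111 | 0 | 0
  41 | 10011101110 | 1 | 1
  42 | 00111011101 | 0 | 1
  43 | 01110111011 | 0 | 1
  44 | 11101110111 | 1 | 0
  45 | 11011101110 | 1 | 1
  46 | 10111011101 | 1 | 0
  47 | 01110111010 | 0 | 1
  48 | 11101110101 | 1 | 0
  49 | 11011101010 | 1 | 1
  50 | 10111010101 | 1 | 0
  51 | 01110101010 | 0 | 1
  52 | 11101010101 | 1 | 0
  53 | 11010101010 | 1 | 1
  54 | 10101010101 | 1 | 0
  55 | 01010101010 | 0 | 0
  56 | 10101010100 | 1 | 0
  57 | 01010101000 | 0 | 0
  58 | 10101010000 | 1 | 0
  59 | 01010100000 | 0 | 0
  60 | 10101000000 | 1 | 0
  61 | 01010000000 | 0 | 0
  62 | 10100000000 | 1 | 0
  63 | 01000000000 | 0 | 0
  64 | 10000000000 | 1 | 1
  65 | 00000000001 | 0 | 0
  66 | 00000000010 | 0 | 0
  67 | 00000000100 | 0 | 0
  68 | 00000001000 | 0 | 0
  69 | 00000010000 | 0 | 0
  70 | 00000100000 | 0 | 0
  71 | 00001000000 | 0 | 0
  72 | 00010000000 | 0 | 0
  73 | 00100000000 | 0 | 1
  74 | 01000000001 | 0 | 0
  75 | 10000000010 | 1 | 1
  76 | 00000000101 | 0 | 0
  77 | 00000001010 | 0 | 0
  78 | 00000010100 | 0 | 0
  79 | 00000101000 | 0 | 0
  80 | 00001010000 | 0 | 0
  81 | 00010100000 | 0 | 0
  82 | 00101000000 | 0 | 1
  83 | 01010000001 | 0 | 0
  84 | 10100000010 | 1 | 0
  85 | 01000000100 | 0 | 0
  86 | 10000001000 | 1 | 1
  87 | 00000010001 | 0 | 0
  88 | 00000100010 | 0 | 0
  89 | 00001000100 | 0 | 0
  90 | 00010001000 | 0 | 0
  91 | 00100010000 | 0 | 1
  92 | 01000100001 | 0 | 0
  93 | 10001000010 | 1 | 1
  94 | 00010000101 | 0 | 0
  95 | 00100001010 | 0 | 1
  96 | 01000010101 | 0 | 0
  97 | 10000101010 | 1 | 1
  98 | 00001010101 | 0 | 0
  99 | 00010101010 | 0 | 0
 100 | 00101010100 | 0 | 1
 101 | 01010101001 | 0 | 0
 102 | 10101010010 | 1 | 0
 103 | 01010100100 | 0 | 0
 104 | 10101001000 | 1 | 0
 105 | 01010010000 | 0 | 0
 106 | 10100100000 | 1 | 0
 107 | 01001000000 | 0 | 0
 108 | 10010000000 | 1 | 1
 109 | 00100000001 | 0 | 1
 110 | 01000000011 | 0 | 0
 111 | 10000000110 | 1 | 1
 112 | 00000001101 | 0 | 0
 113 | 00000011010 | 0 | 0
 114 | 00000110100 | 0 | 0
 115 | 00001101000 | 0 | 0
 116 | 00011010000 | 0 | 0
 117 | 00110100000 | 0 | 1
 118 | 01101000001 | 0 | 1
 119 | 11010000011 | 1 | 1
 120 | 10100000111 | 1 | 0
 121 | 01000001110 | 0 | 0
 122 | 10000011100 | 1 | 1
 123 | 00000111001 | 0 | 0
 124 | 00001110010 | 0 | 0
 125 | 00011100100 | 0 | 0
 126 | 00111001000 | 0 | 1

1110001100001101111001110100111101001110010011101110111010101010100000000001000000001010000001000100001010101001000000011010000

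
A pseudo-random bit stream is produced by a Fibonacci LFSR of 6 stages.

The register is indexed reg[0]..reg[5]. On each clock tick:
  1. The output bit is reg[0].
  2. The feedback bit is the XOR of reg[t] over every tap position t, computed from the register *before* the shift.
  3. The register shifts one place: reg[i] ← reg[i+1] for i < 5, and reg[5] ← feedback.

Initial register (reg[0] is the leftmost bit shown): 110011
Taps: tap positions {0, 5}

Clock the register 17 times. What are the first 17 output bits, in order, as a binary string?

11001101110110100

k : reg_k → out_k, fb_k
0: 110011 → 1, fb=0
1: 100110 → 1, fb=1
2: 001101 → 0, fb=1
3: 011011 → 0, fb=1
4: 110111 → 1, fb=0
5: 101110 → 1, fb=1
6: 011101 → 0, fb=1
7: 111011 → 1, fb=0
8: 110110 → 1, fb=1
9: 101101 → 1, fb=0
10: 011010 → 0, fb=0
11: 110100 → 1, fb=1
12: 101001 → 1, fb=0
13: 010010 → 0, fb=0
14: 100100 → 1, fb=1
15: 001001 → 0, fb=1
16: 010011 → 0, fb=1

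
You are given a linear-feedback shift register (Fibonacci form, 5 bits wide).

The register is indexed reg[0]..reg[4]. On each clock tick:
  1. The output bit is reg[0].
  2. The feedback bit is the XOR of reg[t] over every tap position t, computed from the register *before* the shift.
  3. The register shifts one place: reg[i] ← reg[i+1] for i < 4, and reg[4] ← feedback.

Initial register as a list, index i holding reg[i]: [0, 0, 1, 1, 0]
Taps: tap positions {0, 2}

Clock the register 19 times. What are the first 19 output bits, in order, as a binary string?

0011011101010000100

tick  register→output (feedback)
  0  00110→0 (1)
  1  01101→0 (1)
  2  11011→1 (1)
  3  10111→1 (0)
  4  01110→0 (1)
  5  11101→1 (0)
  6  11010→1 (1)
  7  10101→1 (0)
  8  01010→0 (0)
  9  10100→1 (0)
 10  01000→0 (0)
 11  10000→1 (1)
 12  00001→0 (0)
 13  00010→0 (0)
 14  00100→0 (1)
 15  01001→0 (0)
 16  10010→1 (1)
 17  00101→0 (1)
 18  01011→0 (0)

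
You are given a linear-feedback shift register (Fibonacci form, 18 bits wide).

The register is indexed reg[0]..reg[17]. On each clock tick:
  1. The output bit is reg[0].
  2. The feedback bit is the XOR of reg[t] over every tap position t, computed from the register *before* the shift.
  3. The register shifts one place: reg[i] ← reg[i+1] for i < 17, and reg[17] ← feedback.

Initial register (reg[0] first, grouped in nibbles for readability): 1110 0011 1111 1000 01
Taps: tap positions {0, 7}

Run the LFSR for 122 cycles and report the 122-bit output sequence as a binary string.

step | reg (before) | out | fb
   0 | 111000111111100001 | 1 | 0
   1 | 110001111111000010 | 1 | 0
   2 | 100011111110000100 | 1 | 0
   3 | 000111111100001000 | 0 | 1
   4 | 001111111000010001 | 0 | 1
   5 | 011111110000100011 | 0 | 1
   6 | 111111100001000111 | 1 | 1
   7 | 111111000010001111 | 1 | 1
   8 | 111110000100011111 | 1 | 1
   9 | 111100001000111111 | 1 | 1
  10 | 111000010001111111 | 1 | 0
  11 | 110000100011111110 | 1 | 1
  12 | 100001000111111101 | 1 | 1
  13 | 000010001111111011 | 0 | 0
  14 | 000100011111110110 | 0 | 1
  15 | 001000111111101101 | 0 | 1
  16 | 010001111111011011 | 0 | 1
  17 | 100011111110110111 | 1 | 0
  18 | 000111111101101110 | 0 | 1
  19 | 001111111011011101 | 0 | 1
  20 | 011111110110111011 | 0 | 1
  21 | 111111101101110111 | 1 | 1
  22 | 111111011011101111 | 1 | 0
  23 | 111110110111011110 | 1 | 0
  24 | 111101101110111100 | 1 | 1
  25 | 111011011101111001 | 1 | 0
  26 | 110110111011110010 | 1 | 0
  27 | 101101110111100100 | 1 | 0
  28 | 011011101111001000 | 0 | 0
  29 | 110111011110010000 | 1 | 0
  30 | 101110111100100000 | 1 | 0
  31 | 011101111001000000 | 0 | 1
  32 | 111011110010000001 | 1 | 0
  33 | 110111100100000010 | 1 | 1
  34 | 101111001000000101 | 1 | 1
  35 | 011110010000001011 | 0 | 1
  36 | 111100100000010111 | 1 | 1
  37 | 111001000000101111 | 1 | 1
  38 | 110010000001011111 | 1 | 1
  39 | 100100000010111111 | 1 | 1
  40 | 001000000101111111 | 0 | 0
  41 | 010000001011111110 | 0 | 0
  42 | 100000010111111100 | 1 | 0
  43 | 000000101111111000 | 0 | 0
  44 | 000001011111110000 | 0 | 1
  45 | 000010111111100001 | 0 | 1
  46 | 000101111111000011 | 0 | 1
  47 | 001011111110000111 | 0 | 1
  48 | 010111111100001111 | 0 | 1
  49 | 101111111000011111 | 1 | 0
  50 | 011111110000111110 | 0 | 1
  51 | 111111100001111101 | 1 | 1
  52 | 111111000011111011 | 1 | 1
  53 | 111110000111110111 | 1 | 1
  54 | 111100001111101111 | 1 | 1
  55 | 111000011111011111 | 1 | 0
  56 | 110000111110111110 | 1 | 0
  57 | 100001111101111100 | 1 | 0
  58 | 000011111011111000 | 0 | 1
  59 | 000111110111110001 | 0 | 1
  60 | 001111101111100011 | 0 | 0
  61 | 011111011111000110 | 0 | 1
  62 | 111110111110001101 | 1 | 0
  63 | 111101111100011010 | 1 | 0
  64 | 111011111000110100 | 1 | 0
  65 | 110111110001101000 | 1 | 0
  66 | 101111100011010000 | 1 | 1
  67 | 011111000110100001 | 0 | 0
  68 | 111110001101000010 | 1 | 1
  69 | 111100011010000101 | 1 | 0
  70 | 111000110100001010 | 1 | 0
  71 | 110001101000010100 | 1 | 1
  72 | 100011010000101001 | 1 | 0
  73 | 000110100001010010 | 0 | 0
  74 | 001101000010100100 | 0 | 0
  75 | 011010000101001000 | 0 | 0
  76 | 110100001010010000 | 1 | 1
  77 | 101000010100100001 | 1 | 0
  78 | 010000101001000010 | 0 | 0
  79 | 100001010010000100 | 1 | 0
  80 | 000010100100001000 | 0 | 0
  81 | 000101001000010000 | 0 | 0
  82 | 001010010000100000 | 0 | 1
  83 | 010100100001000001 | 0 | 0
  84 | 101001000010000010 | 1 | 1
  85 | 010010000100000101 | 0 | 0
  86 | 100100001000001010 | 1 | 1
  87 | 001000010000010101 | 0 | 1
  88 | 010000100000101011 | 0 | 0
  89 | 100001000001010110 | 1 | 1
  90 | 000010000010101101 | 0 | 0
  91 | 000100000101011010 | 0 | 0
  92 | 001000001010110100 | 0 | 0
  93 | 010000010101101000 | 0 | 1
  94 | 100000101011010001 | 1 | 1
  95 | 000001010110100011 | 0 | 1
  96 | 000010101101000111 | 0 | 0
  97 | 000101011010001110 | 0 | 1
  98 | 001010110100011101 | 0 | 1
  99 | 010101101000111011 | 0 | 0
 100 | 101011010001110110 | 1 | 0
 101 | 010110100011101100 | 0 | 0
 102 | 101101000111011000 | 1 | 1
 103 | 011010001110110001 | 0 | 0
 104 | 110100011101100010 | 1 | 0
 105 | 101000111011000100 | 1 | 0
 106 | 010001110110001000 | 0 | 1
 107 | 100011101100010001 | 1 | 1
 108 | 000111011000100011 | 0 | 1
 109 | 001110110001000111 | 0 | 1
 110 | 011101100010001111 | 0 | 0
 111 | 111011000100011110 | 1 | 1
 112 | 110110001000111101 | 1 | 1
 113 | 101100010001111011 | 1 | 0
 114 | 011000100011110110 | 0 | 0
 115 | 110001000111101100 | 1 | 1
 116 | 100010001111011001 | 1 | 1
 117 | 000100011110110011 | 0 | 1
 118 | 001000111101100111 | 0 | 1
 119 | 010001111011001111 | 0 | 1
 120 | 100011110110011111 | 1 | 0
 121 | 000111101100111110 | 0 | 0

11100011111110000100011111110110111011110010000001011111110000111110111110001101000010100100001000001010110100011101100010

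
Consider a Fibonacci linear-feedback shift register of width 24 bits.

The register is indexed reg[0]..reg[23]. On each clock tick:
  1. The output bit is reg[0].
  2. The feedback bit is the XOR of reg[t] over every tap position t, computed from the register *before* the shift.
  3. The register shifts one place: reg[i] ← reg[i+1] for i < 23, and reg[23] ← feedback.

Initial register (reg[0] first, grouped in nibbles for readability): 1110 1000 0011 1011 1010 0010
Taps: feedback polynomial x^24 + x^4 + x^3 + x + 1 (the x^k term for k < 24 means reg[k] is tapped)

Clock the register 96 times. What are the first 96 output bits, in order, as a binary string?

tick  register→output (feedback)
  0  111010000011101110100010→1 (1)
  1  110100000111011101000101→1 (1)
  2  101000001110111010001011→1 (1)
  3  010000011101110100010111→0 (1)
  4  100000111011101000101111→1 (1)
  5  000001110111010001011111→0 (0)
  6  000011101110100010111110→0 (1)
  7  000111011101000101111101→0 (0)
  8  001110111010001011111010→0 (0)
  9  011101110100010111110100→0 (0)
 10  111011101000101111101000→1 (1)
 11  110111010001011111010001→1 (0)
 12  101110100010111110100010→1 (1)
 13  011101000101111101000101→0 (0)
 14  111010001011111010001010→1 (1)
 15  110100010111110100010101→1 (1)
 16  101000101111101000101011→1 (1)
 17  010001011111010001010111→0 (1)
 18  100010111110100010101111→1 (0)
 19  000101111101000101011110→0 (1)
 20  001011111010001010111101→0 (1)
 21  010111110100010101111011→0 (1)
 22  101111101000101011110111→1 (1)
 23  011111010001010111101111→0 (1)
 24  111110100010101111011111→1 (0)
 25  111101000101011110111110→1 (1)
 26  111010001010111101111101→1 (1)
 27  110100010101111011111011→1 (1)
 28  101000101011110111110111→1 (1)
 29  010001010111101111101111→0 (1)
 30  100010101111011111011111→1 (0)
 31  000101011110111110111110→0 (1)
 32  001010111101111101111101→0 (1)
 33  010101111011111011111011→0 (0)
 34  101011110111110111110110→1 (0)
 35  010111101111101111101100→0 (1)
 36  101111011111011111011001→1 (1)
 37  011110111110111110110011→0 (1)
 38  111101111101111101100111→1 (1)
 39  111011111011111011001111→1 (1)
 40  110111110111110110011111→1 (0)
 41  101111101111101100111110→1 (1)
 42  011111011111011001111101→0 (1)
 43  111110111110110011111011→1 (0)
 44  111101111101100111110110→1 (1)
 45  111011111011001111101101→1 (1)
 46  110111110110011111011011→1 (0)
 47  101111101100111110110110→1 (1)
 48  011111011001111101101101→0 (1)
 49  111110110011111011011011→1 (0)
 50  111101100111110110110110→1 (1)
 51  111011001111101101101101→1 (1)
 52  110110011111011011011011→1 (0)
 53  101100111110110110110110→1 (0)
 54  011001111101101101101100→0 (1)
 55  110011111011011011011001→1 (1)
 56  100111110110110110110011→1 (1)
 57  001111101101101101100111→0 (0)
 58  011111011011011011001110→0 (1)
 59  111110110110110110011101→1 (0)
 60  111101101101101100111010→1 (1)
 61  111011011011011001110101→1 (1)
 62  110110110110110011101011→1 (0)
 63  101101101101100111010110→1 (0)
 64  011011011011001110101100→0 (0)
 65  110110110110011101011000→1 (0)
 66  101101101100111010110000→1 (0)
 67  011011011001110101100000→0 (0)
 68  110110110011101011000000→1 (0)
 69  101101100111010110000000→1 (0)
 70  011011001110101100000000→0 (0)
 71  110110011101011000000000→1 (0)
 72  101100111010110000000000→1 (0)
 73  011001110101100000000000→0 (1)
 74  110011101011000000000001→1 (1)
 75  100111010110000000000011→1 (1)
 76  001110101100000000000111→0 (0)
 77  011101011000000000001110→0 (0)
 78  111010110000000000011100→1 (1)
 79  110101100000000000111001→1 (1)
 80  101011000000000001110011→1 (0)
 81  010110000000000011100110→0 (1)
 82  101100000000000111001101→1 (0)
 83  011000000000001110011010→0 (1)
 84  110000000000011100110101→1 (0)
 85  100000000000111001101010→1 (1)
 86  000000000001110011010101→0 (0)
 87  000000000011100110101010→0 (0)
 88  000000000111001101010100→0 (0)
 89  000000001110011010101000→0 (0)
 90  000000011100110101010000→0 (0)
 91  000000111001101010100000→0 (0)
 92  000001110011010101000000→0 (0)
 93  000011100110101010000000→0 (1)
 94  000111001101010100000001→0 (0)
 95  001110011010101000000010→0 (0)

111010000011101110100010111110100010101111011111011111011001111101101101101100111010110000000000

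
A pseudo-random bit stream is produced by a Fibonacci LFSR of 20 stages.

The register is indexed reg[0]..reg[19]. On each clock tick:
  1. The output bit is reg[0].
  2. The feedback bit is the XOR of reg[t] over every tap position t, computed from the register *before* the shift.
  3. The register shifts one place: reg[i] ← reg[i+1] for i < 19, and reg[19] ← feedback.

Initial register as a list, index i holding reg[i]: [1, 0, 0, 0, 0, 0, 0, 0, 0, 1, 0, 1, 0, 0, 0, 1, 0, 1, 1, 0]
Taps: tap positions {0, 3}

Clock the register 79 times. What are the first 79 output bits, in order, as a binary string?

tick  register→output (feedback)
  0  10000000010100010110→1 (1)
  1  00000000101000101101→0 (0)
  2  00000001010001011010→0 (0)
  3  00000010100010110100→0 (0)
  4  00000101000101101000→0 (0)
  5  00001010001011010000→0 (0)
  6  00010100010110100000→0 (1)
  7  00101000101101000001→0 (0)
  8  01010001011010000010→0 (1)
  9  10100010110100000101→1 (1)
 10  01000101101000001011→0 (0)
 11  10001011010000010110→1 (1)
 12  00010110100000101101→0 (1)
 13  00101101000001011011→0 (0)
 14  01011010000010110110→0 (1)
 15  10110100000101101101→1 (0)
 16  01101000001011011010→0 (0)
 17  11010000010110110100→1 (0)
 18  10100000101101101000→1 (1)
 19  01000001011011010001→0 (0)
 20  10000010110110100010→1 (1)
 21  00000101101101000101→0 (0)
 22  00001011011010001010→0 (0)
 23  00010110110100010100→0 (1)
 24  00101101101000101001→0 (0)
 25  01011011010001010010→0 (1)
 26  10110110100010100101→1 (0)
 27  01101101000101001010→0 (0)
 28  11011010001010010100→1 (0)
 29  10110100010100101000→1 (0)
 30  01101000101001010000→0 (0)
 31  11010001010010100000→1 (0)
 32  10100010100101000000→1 (1)
 33  01000101001010000001→0 (0)
 34  10001010010100000010→1 (1)
 35  00010100101000000101→0 (1)
 36  00101001010000001011→0 (0)
 37  01010010100000010110→0 (1)
 38  10100101000000101101→1 (1)
 39  01001010000001011011→0 (0)
 40  10010100000010110110→1 (0)
 41  00101000000101101100→0 (0)
 42  01010000001011011000→0 (1)
 43  10100000010110110001→1 (1)
 44  01000000101101100011→0 (0)
 45  10000001011011000110→1 (1)
 46  00000010110110001101→0 (0)
 47  00000101101100011010→0 (0)
 48  00001011011000110100→0 (0)
 49  00010110110001101000→0 (1)
 50  00101101100011010001→0 (0)
 51  01011011000110100010→0 (1)
 52  10110110001101000101→1 (0)
 53  01101100011010001010→0 (0)
 54  11011000110100010100→1 (0)
 55  10110001101000101000→1 (0)
 56  01100011010001010000→0 (0)
 57  11000110100010100000→1 (1)
 58  10001101000101000001→1 (1)
 59  00011010001010000011→0 (1)
 60  00110100010100000111→0 (1)
 61  01101000101000001111→0 (0)
 62  11010001010000011110→1 (0)
 63  10100010100000111100→1 (1)
 64  01000101000001111001→0 (0)
 65  10001010000011110010→1 (1)
 66  00010100000111100101→0 (1)
 67  00101000001111001011→0 (0)
 68  01010000011110010110→0 (1)
 69  10100000111100101101→1 (1)
 70  01000001111001011011→0 (0)
 71  10000011110010110110→1 (1)
 72  00000111100101101101→0 (0)
 73  00001111001011011010→0 (0)
 74  00011110010110110100→0 (1)
 75  00111100101101101001→0 (1)
 76  01111001011011010011→0 (1)
 77  11110010110110100111→1 (0)
 78  11100101101101001110→1 (1)

1000000001010001011010000010110110100010100101000000101101100011010001010000011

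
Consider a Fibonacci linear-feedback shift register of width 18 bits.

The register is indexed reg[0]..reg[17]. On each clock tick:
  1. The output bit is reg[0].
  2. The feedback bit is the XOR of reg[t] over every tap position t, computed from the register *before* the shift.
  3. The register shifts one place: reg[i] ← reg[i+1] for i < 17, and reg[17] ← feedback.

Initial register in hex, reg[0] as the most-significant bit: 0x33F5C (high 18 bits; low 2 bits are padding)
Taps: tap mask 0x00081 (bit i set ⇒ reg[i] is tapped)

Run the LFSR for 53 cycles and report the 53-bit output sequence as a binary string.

tick  register→output (feedback)
  0  001100111111010111→0 (1)
  1  011001111110101111→0 (1)
  2  110011111101011111→1 (0)
  3  100111111010111110→1 (0)
  4  001111110101111100→0 (1)
  5  011111101011111001→0 (0)
  6  111111010111110010→1 (0)
  7  111110101111100100→1 (1)
  8  111101011111001001→1 (0)
  9  111010111110010010→1 (0)
 10  110101111100100100→1 (0)
 11  101011111001001000→1 (0)
 12  010111110010010000→0 (1)
 13  101111100100100001→1 (1)
 14  011111001001000011→0 (0)
 15  111110010010000110→1 (0)
 16  111100100100001100→1 (1)
 17  111001001000011001→1 (1)
 18  110010010000110011→1 (0)
 19  100100100001100110→1 (1)
 20  001001000011001101→0 (0)
 21  010010000110011010→0 (0)
 22  100100001100110100→1 (1)
 23  001000011001101001→0 (1)
 24  010000110011010011→0 (1)
 25  100001100110100111→1 (1)
 26  000011001101001111→0 (0)
 27  000110011010011110→0 (1)
 28  001100110100111101→0 (1)
 29  011001101001111011→0 (0)
 30  110011010011110110→1 (0)
 31  100110100111101100→1 (1)
 32  001101001111011001→0 (0)
 33  011010011110110010→0 (1)
 34  110100111101100101→1 (0)
 35  101001111011001010→1 (0)
 36  010011110110010100→0 (1)
 37  100111101100101001→1 (1)
 38  001111011001010011→0 (1)
 39  011110110010100111→0 (1)
 40  111101100101001111→1 (1)
 41  111011001010011111→1 (1)
 42  110110010100111111→1 (0)
 43  101100101001111110→1 (1)
 44  011001010011111101→0 (1)
 45  110010100111111011→1 (1)
 46  100101001111110111→1 (1)
 47  001010011111101111→0 (1)
 48  010100111111011111→0 (1)
 49  101001111110111111→1 (0)
 50  010011111101111110→0 (1)
 51  100111111011111101→1 (0)
 52  001111110111111010→0 (1)

00110011111101011111001001000011001101001111011001010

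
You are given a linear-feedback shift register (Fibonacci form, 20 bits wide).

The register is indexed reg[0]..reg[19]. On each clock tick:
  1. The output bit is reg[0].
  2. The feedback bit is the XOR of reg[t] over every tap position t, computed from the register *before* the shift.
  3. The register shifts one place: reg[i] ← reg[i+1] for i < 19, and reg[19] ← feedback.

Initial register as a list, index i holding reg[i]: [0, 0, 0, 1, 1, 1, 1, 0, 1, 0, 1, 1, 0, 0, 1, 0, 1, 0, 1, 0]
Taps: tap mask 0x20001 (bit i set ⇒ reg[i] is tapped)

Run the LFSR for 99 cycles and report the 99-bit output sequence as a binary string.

000111101011001010100101010000110100001000010110111010010000000101000110010110110111101100000101000

k : reg_k → out_k, fb_k
0: 00011110101100101010 → 0, fb=0
1: 00111101011001010100 → 0, fb=1
2: 01111010110010101001 → 0, fb=0
3: 11110101100101010010 → 1, fb=1
4: 11101011001010100101 → 1, fb=0
5: 11010110010101001010 → 1, fb=1
6: 10101100101010010101 → 1, fb=0
7: 01011001010100101010 → 0, fb=0
8: 10110010101001010100 → 1, fb=0
9: 01100101010010101000 → 0, fb=0
10: 11001010100101010000 → 1, fb=1
11: 10010101001010100001 → 1, fb=1
12: 00101010010101000011 → 0, fb=0
13: 01010100101010000110 → 0, fb=1
14: 10101001010100001101 → 1, fb=0
15: 01010010101000011010 → 0, fb=0
16: 10100101010000110100 → 1, fb=0
17: 01001010100001101000 → 0, fb=0
18: 10010101000011010000 → 1, fb=1
19: 00101010000110100001 → 0, fb=0
20: 01010100001101000010 → 0, fb=0
21: 10101000011010000100 → 1, fb=0
22: 01010000110100001000 → 0, fb=0
23: 10100001101000010000 → 1, fb=1
24: 01000011010000100001 → 0, fb=0
25: 10000110100001000010 → 1, fb=1
26: 00001101000010000101 → 0, fb=1
27: 00011010000100001011 → 0, fb=0
28: 00110100001000010110 → 0, fb=1
29: 01101000010000101101 → 0, fb=1
30: 11010000100001011011 → 1, fb=1
31: 10100001000010110111 → 1, fb=0
32: 01000010000101101110 → 0, fb=1
33: 10000100001011011101 → 1, fb=0
34: 00001000010110111010 → 0, fb=0
35: 00010000101101110100 → 0, fb=1
36: 00100001011011101001 → 0, fb=0
37: 01000010110111010010 → 0, fb=0
38: 10000101101110100100 → 1, fb=0
39: 00001011011101001000 → 0, fb=0
40: 00010110111010010000 → 0, fb=0
41: 00101101110100100000 → 0, fb=0
42: 01011011101001000000 → 0, fb=0
43: 10110111010010000000 → 1, fb=1
44: 01101110100100000001 → 0, fb=0
45: 11011101001000000010 → 1, fb=1
46: 10111010010000000101 → 1, fb=0
47: 01110100100000001010 → 0, fb=0
48: 11101001000000010100 → 1, fb=0
49: 11010010000000101000 → 1, fb=1
50: 10100100000001010001 → 1, fb=1
51: 01001000000010100011 → 0, fb=0
52: 10010000000101000110 → 1, fb=0
53: 00100000001010001100 → 0, fb=1
54: 01000000010100011001 → 0, fb=0
55: 10000000101000110010 → 1, fb=1
56: 00000001010001100101 → 0, fb=1
57: 00000010100011001011 → 0, fb=0
58: 00000101000110010110 → 0, fb=1
59: 00001010001100101101 → 0, fb=1
60: 00010100011001011011 → 0, fb=0
61: 00101000110010110110 → 0, fb=1
62: 01010001100101101101 → 0, fb=1
63: 10100011001011011011 → 1, fb=1
64: 01000110010110110111 → 0, fb=1
65: 10001100101101101111 → 1, fb=0
66: 00011001011011011110 → 0, fb=1
67: 00110010110110111101 → 0, fb=1
68: 01100101101101111011 → 0, fb=0
69: 11001011011011110110 → 1, fb=0
70: 10010110110111101100 → 1, fb=0
71: 00101101101111011000 → 0, fb=0
72: 01011011011110110000 → 0, fb=0
73: 10110110111101100000 → 1, fb=1
74: 01101101111011000001 → 0, fb=0
75: 11011011110110000010 → 1, fb=1
76: 10110111101100000101 → 1, fb=0
77: 01101111011000001010 → 0, fb=0
78: 11011110110000010100 → 1, fb=0
79: 10111101100000101000 → 1, fb=1
80: 01111011000001010001 → 0, fb=0
81: 11110110000010100010 → 1, fb=1
82: 11101100000101000101 → 1, fb=0
83: 11011000001010001010 → 1, fb=1
84: 10110000010100010101 → 1, fb=0
85: 01100000101000101010 → 0, fb=0
86: 11000001010001010100 → 1, fb=0
87: 10000010100010101000 → 1, fb=1
88: 00000101000101010001 → 0, fb=0
89: 00001010001010100010 → 0, fb=0
90: 00010100010101000100 → 0, fb=1
91: 00101000101010001001 → 0, fb=0
92: 01010001010100010010 → 0, fb=0
93: 10100010101000100100 → 1, fb=0
94: 01000101010001001000 → 0, fb=0
95: 10001010100010010000 → 1, fb=1
96: 00010101000100100001 → 0, fb=0
97: 00101010001001000010 → 0, fb=0
98: 01010100010010000100 → 0, fb=1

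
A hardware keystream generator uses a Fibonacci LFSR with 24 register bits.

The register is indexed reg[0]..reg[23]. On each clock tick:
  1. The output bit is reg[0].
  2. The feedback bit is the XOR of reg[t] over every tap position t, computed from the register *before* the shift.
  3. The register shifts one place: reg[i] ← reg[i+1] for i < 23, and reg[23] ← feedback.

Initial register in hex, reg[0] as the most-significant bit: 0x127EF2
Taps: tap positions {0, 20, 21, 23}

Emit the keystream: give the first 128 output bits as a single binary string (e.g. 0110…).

00010010011111101111001001010110100001000010011101110101101100011111101011111001111000101111001011110000101010011001000101110001

k : reg_k → out_k, fb_k
0: 000100100111111011110010 → 0, fb=0
1: 001001001111110111100100 → 0, fb=1
2: 010010011111101111001001 → 0, fb=0
3: 100100111111011110010010 → 1, fb=1
4: 001001111110111100100101 → 0, fb=0
5: 010011111101111001001010 → 0, fb=1
6: 100111111011110010010101 → 1, fb=1
7: 001111110111100100101011 → 0, fb=0
8: 011111101111001001010110 → 0, fb=1
9: 111111011110010010101101 → 1, fb=0
10: 111110111100100101011010 → 1, fb=0
11: 111101111001001010110100 → 1, fb=0
12: 111011110010010101101000 → 1, fb=0
13: 110111100100101011010000 → 1, fb=1
14: 101111001001010110100001 → 1, fb=0
15: 011110010010101101000010 → 0, fb=0
16: 111100100101011010000100 → 1, fb=0
17: 111001001010110100001000 → 1, fb=0
18: 110010010101101000010000 → 1, fb=1
19: 100100101011010000100001 → 1, fb=0
20: 001001010110100001000010 → 0, fb=0
21: 010010101101000010000100 → 0, fb=1
22: 100101011010000100001001 → 1, fb=1
23: 001010110100001000010011 → 0, fb=1
24: 010101101000010000100111 → 0, fb=0
25: 101011010000100001001110 → 1, fb=1
26: 010110100001000010011101 → 0, fb=1
27: 101101000010000100111011 → 1, fb=1
28: 011010000100001001110111 → 0, fb=0
29: 110100001000010011101110 → 1, fb=1
30: 101000010000100111011101 → 1, fb=0
31: 010000100001001110111010 → 0, fb=1
32: 100001000010011101110101 → 1, fb=1
33: 000010000100111011101011 → 0, fb=0
34: 000100001001110111010110 → 0, fb=1
35: 001000010011101110101101 → 0, fb=1
36: 010000100111011101011011 → 0, fb=0
37: 100001001110111010110110 → 1, fb=0
38: 000010011101110101101100 → 0, fb=0
39: 000100111011101011011000 → 0, fb=1
40: 001001110111010110110001 → 0, fb=1
41: 010011101110101101100011 → 0, fb=1
42: 100111011101011011000111 → 1, fb=1
43: 001110111010110110001111 → 0, fb=1
44: 011101110101101100011111 → 0, fb=1
45: 111011101011011000111111 → 1, fb=0
46: 110111010110110001111110 → 1, fb=1
47: 101110101101100011111101 → 1, fb=0
48: 011101011011000111111010 → 0, fb=1
49: 111010110110001111110101 → 1, fb=1
50: 110101101100011111101011 → 1, fb=1
51: 101011011000111111010111 → 1, fb=1
52: 010110110001111110101111 → 0, fb=1
53: 101101100011111101011111 → 1, fb=0
54: 011011000111111010111110 → 0, fb=0
55: 110110001111110101111100 → 1, fb=1
56: 101100011111101011111001 → 1, fb=1
57: 011000111111010111110011 → 0, fb=1
58: 110001111110101111100111 → 1, fb=1
59: 100011111101011111001111 → 1, fb=0
60: 000111111010111110011110 → 0, fb=0
61: 001111110101111100111100 → 0, fb=0
62: 011111101011111001111000 → 0, fb=1
63: 111111010111110011110001 → 1, fb=0
64: 111110101111100111100010 → 1, fb=1
65: 111101011111001111000101 → 1, fb=1
66: 111010111110011110001011 → 1, fb=1
67: 110101111100111100010111 → 1, fb=1
68: 101011111001111000101111 → 1, fb=0
69: 010111110011110001011110 → 0, fb=0
70: 101111100111100010111100 → 1, fb=1
71: 011111001111000101111001 → 0, fb=0
72: 111110011110001011110010 → 1, fb=1
73: 111100111100010111100101 → 1, fb=1
74: 111001111000101111001011 → 1, fb=1
75: 110011110001011110010111 → 1, fb=1
76: 100111100010111100101111 → 1, fb=0
77: 001111000101111001011110 → 0, fb=0
78: 011110001011110010111100 → 0, fb=0
79: 111100010111100101111000 → 1, fb=0
80: 111000101111001011110000 → 1, fb=1
81: 110001011110010111100001 → 1, fb=0
82: 100010111100101111000010 → 1, fb=1
83: 000101111001011110000101 → 0, fb=0
84: 001011110010111100001010 → 0, fb=1
85: 010111100101111000010101 → 0, fb=0
86: 101111001011110000101010 → 1, fb=0
87: 011110010111100001010100 → 0, fb=1
88: 111100101111000010101001 → 1, fb=1
89: 111001011110000101010011 → 1, fb=0
90: 110010111100001010100110 → 1, fb=0
91: 100101111000010101001100 → 1, fb=1
92: 001011110000101010011001 → 0, fb=0
93: 010111100001010100110010 → 0, fb=0
94: 101111000010101001100100 → 1, fb=0
95: 011110000101010011001000 → 0, fb=1
96: 111100001010100110010001 → 1, fb=0
97: 111000010101001100100010 → 1, fb=1
98: 110000101010011001000101 → 1, fb=1
99: 100001010100110010001011 → 1, fb=1
100: 000010101001100100010111 → 0, fb=0
101: 000101010011001000101110 → 0, fb=0
102: 001010100110010001011100 → 0, fb=0
103: 010101001100100010111000 → 0, fb=1
104: 101010011001000101110001 → 1, fb=0
105: 010100110010001011100010 → 0, fb=0
106: 101001100100010111000100 → 1, fb=0
107: 010011001000101110001000 → 0, fb=1
108: 100110010001011100010001 → 1, fb=0
109: 001100100010111000100010 → 0, fb=0
110: 011001000101110001000100 → 0, fb=1
111: 110010001011100010001001 → 1, fb=1
112: 100100010111000100010011 → 1, fb=0
113: 001000101110001000100110 → 0, fb=1
114: 010001011100010001001101 → 0, fb=1
115: 100010111000100010011011 → 1, fb=1
116: 000101110001000100110111 → 0, fb=0
117: 001011100010001001101110 → 0, fb=0
118: 010111000100010011011100 → 0, fb=0
119: 101110001000100110111000 → 1, fb=0
120: 011100010001001101110000 → 0, fb=0
121: 111000100010011011100000 → 1, fb=1
122: 110001000100110111000001 → 1, fb=0
123: 100010001001101110000010 → 1, fb=1
124: 000100010011011100000101 → 0, fb=0
125: 001000100110111000001010 → 0, fb=1
126: 010001001101110000010101 → 0, fb=0
127: 100010011011100000101010 → 1, fb=0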